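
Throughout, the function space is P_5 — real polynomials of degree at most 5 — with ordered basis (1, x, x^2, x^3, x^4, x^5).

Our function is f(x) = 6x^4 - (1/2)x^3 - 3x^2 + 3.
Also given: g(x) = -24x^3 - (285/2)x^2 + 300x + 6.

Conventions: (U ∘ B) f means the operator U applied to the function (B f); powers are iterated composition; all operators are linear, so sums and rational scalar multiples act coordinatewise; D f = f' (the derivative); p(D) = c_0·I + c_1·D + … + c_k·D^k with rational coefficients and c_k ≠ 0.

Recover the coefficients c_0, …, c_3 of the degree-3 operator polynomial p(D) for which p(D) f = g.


c_0 = 0, c_1 = -1, c_2 = -2, c_3 = 2

D^0 f = 6x^4 - (1/2)x^3 - 3x^2 + 3
D^1 f = 24x^3 - (3/2)x^2 - 6x
D^2 f = 72x^2 - 3x - 6
D^3 f = 144x - 3
matching coefficients of g against c_0 f + c_1 Df + … from the top degree down determines the c_i
solution: c_0 = 0, c_1 = -1, c_2 = -2, c_3 = 2


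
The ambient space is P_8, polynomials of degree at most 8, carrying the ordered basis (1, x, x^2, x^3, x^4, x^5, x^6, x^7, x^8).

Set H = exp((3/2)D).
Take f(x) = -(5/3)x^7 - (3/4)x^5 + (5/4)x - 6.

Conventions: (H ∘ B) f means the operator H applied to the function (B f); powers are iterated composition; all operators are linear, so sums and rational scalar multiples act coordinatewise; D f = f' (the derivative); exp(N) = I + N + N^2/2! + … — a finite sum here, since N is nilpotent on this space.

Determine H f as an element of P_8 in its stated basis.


the image equals g(x) = -(5/3)x^7 - (35/2)x^6 - (159/2)x^5 - (405/2)x^4 - (4995/16)x^3 - (9315/32)x^2 - (1205/8)x - 2451/64

order-1 term: -(35/2)x^6 - (45/8)x^4 + 15/8
order-2 term: -(315/4)x^5 - (135/8)x^3
order-3 term: -(1575/8)x^4 - (405/16)x^2
order-4 term: -(4725/16)x^3 - (1215/64)x
order-5 term: -(8505/32)x^2 - 729/128
order-6 term: -(8505/64)x
order-7 term: -3645/128
the series for exp((3/2)D) f terminates at order 7
exp((3/2)D) f = -(5/3)x^7 - (35/2)x^6 - (159/2)x^5 - (405/2)x^4 - (4995/16)x^3 - (9315/32)x^2 - (1205/8)x - 2451/64


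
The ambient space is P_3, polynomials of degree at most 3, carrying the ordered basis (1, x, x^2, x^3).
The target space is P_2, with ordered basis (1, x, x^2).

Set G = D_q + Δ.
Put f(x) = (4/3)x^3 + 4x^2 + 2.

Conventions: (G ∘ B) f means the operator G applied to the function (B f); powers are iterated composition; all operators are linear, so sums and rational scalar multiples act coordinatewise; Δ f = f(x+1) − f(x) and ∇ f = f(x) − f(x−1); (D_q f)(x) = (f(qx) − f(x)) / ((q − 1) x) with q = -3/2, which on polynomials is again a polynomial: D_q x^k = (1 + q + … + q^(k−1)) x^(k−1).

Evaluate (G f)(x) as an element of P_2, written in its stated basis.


D_q f = (7/3)x^2 - 2x
Δ f = 4x^2 + 12x + 16/3
(D_q + Δ) f = (19/3)x^2 + 10x + 16/3

the result is g(x) = (19/3)x^2 + 10x + 16/3


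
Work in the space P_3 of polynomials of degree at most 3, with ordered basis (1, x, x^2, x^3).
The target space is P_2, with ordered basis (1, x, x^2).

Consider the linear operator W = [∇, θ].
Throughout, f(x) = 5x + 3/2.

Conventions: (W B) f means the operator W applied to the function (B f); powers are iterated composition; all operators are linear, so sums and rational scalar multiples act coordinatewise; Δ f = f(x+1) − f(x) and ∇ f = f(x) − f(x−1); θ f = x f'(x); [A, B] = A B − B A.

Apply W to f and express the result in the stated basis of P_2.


θ f = 5x
∇ θ f = 5
∇ f = 5
θ ∇ f = 0
[∇, θ] f = 5

the result is g(x) = 5


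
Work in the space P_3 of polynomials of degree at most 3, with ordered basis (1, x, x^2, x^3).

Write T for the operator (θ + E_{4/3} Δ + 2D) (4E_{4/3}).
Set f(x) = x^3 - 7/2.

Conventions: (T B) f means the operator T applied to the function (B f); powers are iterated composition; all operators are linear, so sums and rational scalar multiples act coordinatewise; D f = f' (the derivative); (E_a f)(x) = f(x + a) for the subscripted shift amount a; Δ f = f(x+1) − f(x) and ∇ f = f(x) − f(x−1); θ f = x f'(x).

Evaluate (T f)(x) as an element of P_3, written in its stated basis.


the result is g(x) = 12x^3 + 68x^2 + (484/3)x + 164

E_{4/3} f = x^3 + 4x^2 + (16/3)x - 61/54
(4E_{4/3}) f = 4x^3 + 16x^2 + (64/3)x - 122/27
θ (4E_{4/3}) f = 12x^3 + 32x^2 + (64/3)x
Δ (4E_{4/3}) f = 12x^2 + 44x + 124/3
E_{4/3} Δ (4E_{4/3}) f = 12x^2 + 76x + 364/3
D (4E_{4/3}) f = 12x^2 + 32x + 64/3
(2D) (4E_{4/3}) f = 24x^2 + 64x + 128/3
(θ + E_{4/3} Δ + 2D) (4E_{4/3}) f = 12x^3 + 68x^2 + (484/3)x + 164


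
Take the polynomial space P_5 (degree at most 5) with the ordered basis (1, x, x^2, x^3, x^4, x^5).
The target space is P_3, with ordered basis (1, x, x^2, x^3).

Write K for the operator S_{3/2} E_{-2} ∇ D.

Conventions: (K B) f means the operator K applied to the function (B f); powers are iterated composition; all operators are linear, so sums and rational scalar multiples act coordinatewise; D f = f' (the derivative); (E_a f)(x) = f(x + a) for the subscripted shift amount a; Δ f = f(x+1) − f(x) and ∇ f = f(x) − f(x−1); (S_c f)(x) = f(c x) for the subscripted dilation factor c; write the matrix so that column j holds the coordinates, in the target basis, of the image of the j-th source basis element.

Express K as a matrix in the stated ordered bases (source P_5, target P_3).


image of 1: 0
image of x: 0
image of x^2: 2
image of x^3: 9x - 15
image of x^4: 27x^2 - 90x + 76
image of x^5: (135/2)x^3 - (675/2)x^2 + 570x - 325
each image's coordinates form column j of the matrix

the matrix is [[0, 0, 2, -15, 76, -325]; [0, 0, 0, 9, -90, 570]; [0, 0, 0, 0, 27, -675/2]; [0, 0, 0, 0, 0, 135/2]] (rows listed top to bottom)


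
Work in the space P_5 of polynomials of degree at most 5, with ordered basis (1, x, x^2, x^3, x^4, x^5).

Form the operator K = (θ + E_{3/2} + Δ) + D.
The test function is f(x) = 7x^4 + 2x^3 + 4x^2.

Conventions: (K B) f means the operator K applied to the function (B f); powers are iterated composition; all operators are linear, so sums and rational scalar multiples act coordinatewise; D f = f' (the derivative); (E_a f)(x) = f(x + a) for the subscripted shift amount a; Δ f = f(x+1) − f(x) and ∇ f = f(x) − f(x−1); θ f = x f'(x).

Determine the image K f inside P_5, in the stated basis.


the image equals g(x) = 35x^4 + 106x^3 + (339/2)x^2 + 170x + 1027/16

θ f = 28x^4 + 6x^3 + 8x^2
E_{3/2} f = 7x^4 + 44x^3 + (215/2)x^2 + 120x + 819/16
Δ f = 28x^3 + 48x^2 + 42x + 13
(θ + E_{3/2} + Δ) f = 35x^4 + 78x^3 + (327/2)x^2 + 162x + 1027/16
D f = 28x^3 + 6x^2 + 8x
((θ + E_{3/2} + Δ) + D) f = 35x^4 + 106x^3 + (339/2)x^2 + 170x + 1027/16


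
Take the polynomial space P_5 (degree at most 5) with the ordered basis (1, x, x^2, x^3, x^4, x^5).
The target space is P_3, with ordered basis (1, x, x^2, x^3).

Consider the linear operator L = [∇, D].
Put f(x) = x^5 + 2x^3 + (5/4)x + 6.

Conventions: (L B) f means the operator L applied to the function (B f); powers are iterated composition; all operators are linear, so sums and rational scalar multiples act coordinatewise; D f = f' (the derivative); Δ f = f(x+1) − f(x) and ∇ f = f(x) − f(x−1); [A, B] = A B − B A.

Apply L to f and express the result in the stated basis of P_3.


D f = 5x^4 + 6x^2 + 5/4
∇ D f = 20x^3 - 30x^2 + 32x - 11
∇ f = 5x^4 - 10x^3 + 16x^2 - 11x + 17/4
D ∇ f = 20x^3 - 30x^2 + 32x - 11
[∇, D] f = 0

g(x) = 0


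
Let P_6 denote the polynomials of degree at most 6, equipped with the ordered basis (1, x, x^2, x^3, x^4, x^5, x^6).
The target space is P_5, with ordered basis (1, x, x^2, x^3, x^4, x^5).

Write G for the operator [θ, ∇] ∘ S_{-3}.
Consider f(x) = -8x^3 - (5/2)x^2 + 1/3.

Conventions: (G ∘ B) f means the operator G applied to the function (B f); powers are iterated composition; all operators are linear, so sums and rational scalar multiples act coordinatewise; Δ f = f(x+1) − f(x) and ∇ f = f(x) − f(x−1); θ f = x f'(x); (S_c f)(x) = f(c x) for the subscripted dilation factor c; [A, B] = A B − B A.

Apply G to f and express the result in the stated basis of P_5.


S_{-3} f = 216x^3 - (45/2)x^2 + 1/3
∇ S_{-3} f = 648x^2 - 693x + 477/2
θ ∇ S_{-3} f = 1296x^2 - 693x
θ S_{-3} f = 648x^3 - 45x^2
∇ θ S_{-3} f = 1944x^2 - 2034x + 693
[θ, ∇] S_{-3} f = -648x^2 + 1341x - 693

the result is g(x) = -648x^2 + 1341x - 693


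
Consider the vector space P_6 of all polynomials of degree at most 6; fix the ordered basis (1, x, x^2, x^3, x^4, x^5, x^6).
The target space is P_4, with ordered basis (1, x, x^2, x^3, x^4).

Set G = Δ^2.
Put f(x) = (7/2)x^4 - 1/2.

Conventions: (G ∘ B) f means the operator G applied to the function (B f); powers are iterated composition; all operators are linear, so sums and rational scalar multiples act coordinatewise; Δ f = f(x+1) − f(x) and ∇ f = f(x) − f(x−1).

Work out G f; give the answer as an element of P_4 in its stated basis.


Δ f = 14x^3 + 21x^2 + 14x + 7/2
Δ Δ f = 42x^2 + 84x + 49

g(x) = 42x^2 + 84x + 49


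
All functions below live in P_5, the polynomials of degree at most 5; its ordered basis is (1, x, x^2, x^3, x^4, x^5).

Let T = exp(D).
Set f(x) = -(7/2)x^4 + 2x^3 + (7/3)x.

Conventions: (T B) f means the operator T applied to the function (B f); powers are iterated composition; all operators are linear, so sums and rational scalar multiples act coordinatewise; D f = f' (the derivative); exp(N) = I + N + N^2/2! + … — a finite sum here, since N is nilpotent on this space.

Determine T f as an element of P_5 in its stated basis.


order-1 term: -14x^3 + 6x^2 + 7/3
order-2 term: -21x^2 + 6x
order-3 term: -14x + 2
order-4 term: -7/2
the series for exp(D) f terminates at order 4
exp(D) f = -(7/2)x^4 - 12x^3 - 15x^2 - (17/3)x + 5/6

the result is g(x) = -(7/2)x^4 - 12x^3 - 15x^2 - (17/3)x + 5/6


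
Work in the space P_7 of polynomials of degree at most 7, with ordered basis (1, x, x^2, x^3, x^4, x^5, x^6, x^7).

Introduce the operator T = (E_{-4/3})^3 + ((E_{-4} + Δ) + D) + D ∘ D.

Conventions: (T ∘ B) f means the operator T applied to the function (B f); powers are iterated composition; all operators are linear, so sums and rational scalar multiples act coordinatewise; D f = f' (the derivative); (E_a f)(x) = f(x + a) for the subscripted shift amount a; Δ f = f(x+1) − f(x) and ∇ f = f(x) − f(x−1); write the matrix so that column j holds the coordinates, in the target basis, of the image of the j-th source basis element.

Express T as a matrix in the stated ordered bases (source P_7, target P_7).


image of 1: 2
image of x: 2x - 6
image of x^2: 2x^2 - 12x + 35
image of x^3: 2x^3 - 18x^2 + 105x - 127
image of x^4: 2x^4 - 24x^3 + 210x^2 - 508x + 513
image of x^5: 2x^5 - 30x^4 + 350x^3 - 1270x^2 + 2565x - 2047
image of x^6: 2x^6 - 36x^5 + 525x^4 - 2540x^3 + 7695x^2 - 12282x + 8193
image of x^7: 2x^7 - 42x^6 + 735x^5 - 4445x^4 + 17955x^3 - 42987x^2 + 57351x - 32767
each image's coordinates form column j of the matrix

the matrix is [[2, -6, 35, -127, 513, -2047, 8193, -32767]; [0, 2, -12, 105, -508, 2565, -12282, 57351]; [0, 0, 2, -18, 210, -1270, 7695, -42987]; [0, 0, 0, 2, -24, 350, -2540, 17955]; [0, 0, 0, 0, 2, -30, 525, -4445]; [0, 0, 0, 0, 0, 2, -36, 735]; [0, 0, 0, 0, 0, 0, 2, -42]; [0, 0, 0, 0, 0, 0, 0, 2]] (rows listed top to bottom)


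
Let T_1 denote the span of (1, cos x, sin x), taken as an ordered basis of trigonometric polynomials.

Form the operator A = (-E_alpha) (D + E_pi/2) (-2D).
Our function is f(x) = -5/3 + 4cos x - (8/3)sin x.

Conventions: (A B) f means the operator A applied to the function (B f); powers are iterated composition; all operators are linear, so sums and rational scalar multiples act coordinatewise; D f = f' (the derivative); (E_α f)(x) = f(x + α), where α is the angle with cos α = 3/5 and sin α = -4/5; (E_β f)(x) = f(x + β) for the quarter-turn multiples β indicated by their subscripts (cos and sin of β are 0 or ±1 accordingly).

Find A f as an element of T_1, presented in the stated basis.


the result is g(x) = -(272/15)cos x - (32/5)sin x

D f = -(8/3)cos x - 4sin x
(-2D) f = (16/3)cos x + 8sin x
D (-2D) f = 8cos x - (16/3)sin x
E_pi/2 (-2D) f = 8cos x - (16/3)sin x
(D + E_pi/2) (-2D) f = 16cos x - (32/3)sin x
E_alpha (D + E_pi/2) (-2D) f = (272/15)cos x + (32/5)sin x
(-E_alpha) (D + E_pi/2) (-2D) f = -(272/15)cos x - (32/5)sin x


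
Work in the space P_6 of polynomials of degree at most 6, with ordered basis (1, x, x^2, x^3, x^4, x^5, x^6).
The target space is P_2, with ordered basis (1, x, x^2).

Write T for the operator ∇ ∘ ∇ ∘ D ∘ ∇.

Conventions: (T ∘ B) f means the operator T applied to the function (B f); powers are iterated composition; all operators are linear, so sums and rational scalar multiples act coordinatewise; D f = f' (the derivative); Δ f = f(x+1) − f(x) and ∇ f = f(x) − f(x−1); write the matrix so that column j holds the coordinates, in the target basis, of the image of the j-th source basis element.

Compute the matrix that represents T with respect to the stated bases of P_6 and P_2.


image of 1: 0
image of x: 0
image of x^2: 0
image of x^3: 0
image of x^4: 24
image of x^5: 120x - 180
image of x^6: 360x^2 - 1080x + 900
each image's coordinates form column j of the matrix

the matrix is [[0, 0, 0, 0, 24, -180, 900]; [0, 0, 0, 0, 0, 120, -1080]; [0, 0, 0, 0, 0, 0, 360]] (rows listed top to bottom)


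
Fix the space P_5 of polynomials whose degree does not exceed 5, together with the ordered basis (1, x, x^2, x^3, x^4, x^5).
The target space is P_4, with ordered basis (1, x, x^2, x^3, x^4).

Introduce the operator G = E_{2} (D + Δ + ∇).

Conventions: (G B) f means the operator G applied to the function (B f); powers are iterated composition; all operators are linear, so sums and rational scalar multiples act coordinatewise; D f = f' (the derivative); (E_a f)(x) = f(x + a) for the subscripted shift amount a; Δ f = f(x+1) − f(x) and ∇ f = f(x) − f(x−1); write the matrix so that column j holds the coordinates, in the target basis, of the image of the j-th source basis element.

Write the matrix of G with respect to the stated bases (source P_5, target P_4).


the matrix is [[0, 3, 12, 38, 112, 322]; [0, 0, 6, 36, 152, 560]; [0, 0, 0, 9, 72, 380]; [0, 0, 0, 0, 12, 120]; [0, 0, 0, 0, 0, 15]] (rows listed top to bottom)

image of 1: 0
image of x: 3
image of x^2: 6x + 12
image of x^3: 9x^2 + 36x + 38
image of x^4: 12x^3 + 72x^2 + 152x + 112
image of x^5: 15x^4 + 120x^3 + 380x^2 + 560x + 322
each image's coordinates form column j of the matrix


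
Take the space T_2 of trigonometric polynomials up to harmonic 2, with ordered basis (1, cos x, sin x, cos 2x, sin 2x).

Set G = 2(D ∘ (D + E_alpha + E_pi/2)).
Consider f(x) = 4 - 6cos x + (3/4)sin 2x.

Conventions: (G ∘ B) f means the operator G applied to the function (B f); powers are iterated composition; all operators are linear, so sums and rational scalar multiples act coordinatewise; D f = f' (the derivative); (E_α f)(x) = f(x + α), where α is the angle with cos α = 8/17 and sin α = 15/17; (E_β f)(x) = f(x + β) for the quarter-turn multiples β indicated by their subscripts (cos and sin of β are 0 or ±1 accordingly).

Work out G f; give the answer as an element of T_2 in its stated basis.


D f = 6sin x + (3/2)cos 2x
E_alpha f = 4 - (48/17)cos x + (90/17)sin x + (180/289)cos 2x - (483/1156)sin 2x
E_pi/2 f = 4 + 6sin x - (3/4)sin 2x
(D + E_alpha + E_pi/2) f = 8 - (48/17)cos x + (294/17)sin x + (1227/578)cos 2x - (675/578)sin 2x
D (D + E_alpha + E_pi/2) f = (294/17)cos x + (48/17)sin x - (675/289)cos 2x - (1227/289)sin 2x
(2(D ∘ (D + E_alpha + E_pi/2))) f = (588/17)cos x + (96/17)sin x - (1350/289)cos 2x - (2454/289)sin 2x

the result is g(x) = (588/17)cos x + (96/17)sin x - (1350/289)cos 2x - (2454/289)sin 2x


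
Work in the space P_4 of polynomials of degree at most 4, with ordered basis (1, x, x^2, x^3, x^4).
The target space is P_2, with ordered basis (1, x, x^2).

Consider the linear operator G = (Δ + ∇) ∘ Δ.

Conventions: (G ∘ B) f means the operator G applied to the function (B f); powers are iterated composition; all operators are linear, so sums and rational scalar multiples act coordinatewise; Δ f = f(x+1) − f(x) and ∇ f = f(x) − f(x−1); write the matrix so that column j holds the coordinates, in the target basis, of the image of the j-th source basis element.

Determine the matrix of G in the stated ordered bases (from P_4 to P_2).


the matrix is [[0, 0, 4, 6, 16]; [0, 0, 0, 12, 24]; [0, 0, 0, 0, 24]] (rows listed top to bottom)

image of 1: 0
image of x: 0
image of x^2: 4
image of x^3: 12x + 6
image of x^4: 24x^2 + 24x + 16
each image's coordinates form column j of the matrix


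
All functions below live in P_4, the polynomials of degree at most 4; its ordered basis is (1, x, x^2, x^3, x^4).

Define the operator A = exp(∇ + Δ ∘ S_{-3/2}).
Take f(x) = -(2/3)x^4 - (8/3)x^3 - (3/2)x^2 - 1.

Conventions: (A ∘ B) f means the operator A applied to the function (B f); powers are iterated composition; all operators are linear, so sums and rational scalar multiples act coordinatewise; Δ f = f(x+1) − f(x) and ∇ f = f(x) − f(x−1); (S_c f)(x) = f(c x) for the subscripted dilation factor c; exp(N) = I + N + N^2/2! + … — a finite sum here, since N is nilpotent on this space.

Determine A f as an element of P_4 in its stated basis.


the image equals g(x) = -(2/3)x^4 - (113/6)x^3 + (1883/32)x^2 + (47789/192)x + 4415/512

order-1 term: -(97/6)x^3 + (11/4)x^2 + (109/12)x + 7/4
order-2 term: (1843/32)x^2 + (3681/32)x + 895/48
order-3 term: (23959/192)x + 1853/384
order-4 term: -23959/1536
the series for exp(∇ + Δ ∘ S_{-3/2}) f terminates at order 4
exp(∇ + Δ ∘ S_{-3/2}) f = -(2/3)x^4 - (113/6)x^3 + (1883/32)x^2 + (47789/192)x + 4415/512


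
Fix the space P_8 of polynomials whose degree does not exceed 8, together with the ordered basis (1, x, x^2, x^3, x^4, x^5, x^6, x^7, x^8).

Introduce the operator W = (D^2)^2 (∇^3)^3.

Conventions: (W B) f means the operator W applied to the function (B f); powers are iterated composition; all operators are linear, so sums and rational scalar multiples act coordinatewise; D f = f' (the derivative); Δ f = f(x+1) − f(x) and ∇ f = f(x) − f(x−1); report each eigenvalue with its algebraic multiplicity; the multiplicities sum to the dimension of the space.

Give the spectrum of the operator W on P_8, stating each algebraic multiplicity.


λ = 0 (multiplicity 9)

image of 1: 0
image of x: 0
image of x^2: 0
image of x^3: 0
image of x^4: 0
image of x^5: 0
image of x^6: 0
image of x^7: 0
image of x^8: 0
the matrix is upper triangular; its diagonal is (0, 0, 0, 0, 0, 0, 0, 0, 0)
for a triangular matrix the eigenvalues are the diagonal entries, with algebraic multiplicity their repetition count


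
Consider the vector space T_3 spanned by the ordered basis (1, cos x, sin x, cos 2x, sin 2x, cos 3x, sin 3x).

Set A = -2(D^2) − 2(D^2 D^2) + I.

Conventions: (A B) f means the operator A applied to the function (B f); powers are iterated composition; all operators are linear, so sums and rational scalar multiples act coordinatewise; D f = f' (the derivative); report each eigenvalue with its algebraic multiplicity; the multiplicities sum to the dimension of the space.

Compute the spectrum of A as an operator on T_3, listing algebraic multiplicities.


λ = -143 (multiplicity 2), λ = -23 (multiplicity 2), λ = 1 (multiplicity 3)

image of 1: 1
image of cos x: cos x
image of sin x: sin x
image of cos 2x: -23cos 2x
image of sin 2x: -23sin 2x
image of cos 3x: -143cos 3x
image of sin 3x: -143sin 3x
the matrix is diagonal; its diagonal is (1, 1, 1, -23, -23, -143, -143)
for a triangular matrix the eigenvalues are the diagonal entries, with algebraic multiplicity their repetition count


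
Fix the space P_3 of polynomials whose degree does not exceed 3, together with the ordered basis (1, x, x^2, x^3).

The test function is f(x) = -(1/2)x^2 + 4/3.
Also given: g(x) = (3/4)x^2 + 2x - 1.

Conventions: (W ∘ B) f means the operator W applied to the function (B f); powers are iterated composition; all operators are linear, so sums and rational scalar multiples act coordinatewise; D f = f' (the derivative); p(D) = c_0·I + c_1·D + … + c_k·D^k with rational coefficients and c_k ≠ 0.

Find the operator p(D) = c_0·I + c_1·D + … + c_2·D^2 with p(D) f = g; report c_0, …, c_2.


D^0 f = -(1/2)x^2 + 4/3
D^1 f = -x
D^2 f = -1
matching coefficients of g against c_0 f + c_1 Df + … from the top degree down determines the c_i
solution: c_0 = -3/2, c_1 = -2, c_2 = -1

p(D) = -(3/2)·I − 2·D − D^2, i.e. c_0 = -3/2, c_1 = -2, c_2 = -1


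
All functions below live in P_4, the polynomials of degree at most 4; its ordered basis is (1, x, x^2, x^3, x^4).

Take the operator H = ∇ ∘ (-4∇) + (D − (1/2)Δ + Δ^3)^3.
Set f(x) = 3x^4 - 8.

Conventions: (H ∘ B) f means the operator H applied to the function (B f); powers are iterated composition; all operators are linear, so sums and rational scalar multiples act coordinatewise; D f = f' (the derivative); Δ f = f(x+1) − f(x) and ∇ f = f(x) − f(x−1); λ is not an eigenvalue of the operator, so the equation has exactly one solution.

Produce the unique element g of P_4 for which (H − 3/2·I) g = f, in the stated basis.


the result is g(x) = -2x^4 + 64x^2 - 132x - 766/3

write g with unknown coordinates in the stated basis and equate coefficients in (H − 3/2·I) g = f
solving from the highest basis element down gives g = -2x^4 + 64x^2 - 132x - 766/3
check: H g = 96x^2 - 198x - 391
so H g − 3/2·g = 3x^4 - 8 = f ✓


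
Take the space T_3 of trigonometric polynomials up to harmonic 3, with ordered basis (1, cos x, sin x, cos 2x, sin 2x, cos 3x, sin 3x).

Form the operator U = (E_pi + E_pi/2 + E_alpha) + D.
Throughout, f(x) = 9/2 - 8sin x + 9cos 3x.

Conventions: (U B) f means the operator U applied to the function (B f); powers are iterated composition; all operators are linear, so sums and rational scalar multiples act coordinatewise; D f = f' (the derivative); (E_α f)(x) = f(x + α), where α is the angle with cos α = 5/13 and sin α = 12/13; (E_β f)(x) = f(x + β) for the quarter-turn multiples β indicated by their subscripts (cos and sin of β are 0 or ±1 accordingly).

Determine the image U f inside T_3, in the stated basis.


the result is g(x) = 27/2 - (304/13)cos x + (64/13)sin x - (38088/2197)cos 3x - (32094/2197)sin 3x

E_pi f = 9/2 + 8sin x - 9cos 3x
E_pi/2 f = 9/2 - 8cos x + 9sin 3x
E_alpha f = 9/2 - (96/13)cos x - (40/13)sin x - (18315/2197)cos 3x + (7452/2197)sin 3x
(E_pi + E_pi/2 + E_alpha) f = 27/2 - (200/13)cos x + (64/13)sin x - (38088/2197)cos 3x + (27225/2197)sin 3x
D f = -8cos x - 27sin 3x
((E_pi + E_pi/2 + E_alpha) + D) f = 27/2 - (304/13)cos x + (64/13)sin x - (38088/2197)cos 3x - (32094/2197)sin 3x


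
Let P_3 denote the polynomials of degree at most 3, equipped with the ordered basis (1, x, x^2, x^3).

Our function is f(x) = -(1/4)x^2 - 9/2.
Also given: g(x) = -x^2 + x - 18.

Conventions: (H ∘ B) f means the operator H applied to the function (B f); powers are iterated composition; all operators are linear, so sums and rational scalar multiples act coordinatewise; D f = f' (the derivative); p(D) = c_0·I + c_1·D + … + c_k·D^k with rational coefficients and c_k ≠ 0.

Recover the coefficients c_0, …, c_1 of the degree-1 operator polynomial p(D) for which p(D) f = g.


D^0 f = -(1/4)x^2 - 9/2
D^1 f = -(1/2)x
matching coefficients of g against c_0 f + c_1 Df + … from the top degree down determines the c_i
solution: c_0 = 4, c_1 = -2

p(D) = 4·I − 2·D, i.e. c_0 = 4, c_1 = -2


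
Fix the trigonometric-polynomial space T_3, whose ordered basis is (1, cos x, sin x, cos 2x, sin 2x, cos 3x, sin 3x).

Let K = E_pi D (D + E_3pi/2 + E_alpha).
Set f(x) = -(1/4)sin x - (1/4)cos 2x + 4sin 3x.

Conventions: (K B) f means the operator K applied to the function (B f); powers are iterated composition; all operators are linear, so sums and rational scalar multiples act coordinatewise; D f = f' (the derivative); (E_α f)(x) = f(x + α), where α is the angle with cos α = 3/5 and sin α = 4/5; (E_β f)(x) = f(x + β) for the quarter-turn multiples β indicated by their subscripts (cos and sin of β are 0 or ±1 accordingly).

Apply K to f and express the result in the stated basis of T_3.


D f = -(1/4)cos x + (1/2)sin 2x + 12cos 3x
E_3pi/2 f = (1/4)cos x + (1/4)cos 2x + 4cos 3x
E_alpha f = -(1/5)cos x - (3/20)sin x + (7/100)cos 2x + (6/25)sin 2x + (176/125)cos 3x - (468/125)sin 3x
(D + E_3pi/2 + E_alpha) f = -(1/5)cos x - (3/20)sin x + (8/25)cos 2x + (37/50)sin 2x + (2176/125)cos 3x - (468/125)sin 3x
D (D + E_3pi/2 + E_alpha) f = -(3/20)cos x + (1/5)sin x + (37/25)cos 2x - (16/25)sin 2x - (1404/125)cos 3x - (6528/125)sin 3x
E_pi D (D + E_3pi/2 + E_alpha) f = (3/20)cos x - (1/5)sin x + (37/25)cos 2x - (16/25)sin 2x + (1404/125)cos 3x + (6528/125)sin 3x

the result is g(x) = (3/20)cos x - (1/5)sin x + (37/25)cos 2x - (16/25)sin 2x + (1404/125)cos 3x + (6528/125)sin 3x


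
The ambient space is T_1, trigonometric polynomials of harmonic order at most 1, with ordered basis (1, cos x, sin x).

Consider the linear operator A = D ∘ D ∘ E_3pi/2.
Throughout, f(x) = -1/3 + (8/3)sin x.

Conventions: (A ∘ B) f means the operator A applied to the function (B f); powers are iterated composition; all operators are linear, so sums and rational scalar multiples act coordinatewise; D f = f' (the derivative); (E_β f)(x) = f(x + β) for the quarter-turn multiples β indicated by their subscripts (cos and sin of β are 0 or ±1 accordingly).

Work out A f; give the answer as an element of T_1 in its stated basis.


the result is g(x) = (8/3)cos x

E_3pi/2 f = -1/3 - (8/3)cos x
D E_3pi/2 f = (8/3)sin x
D D E_3pi/2 f = (8/3)cos x


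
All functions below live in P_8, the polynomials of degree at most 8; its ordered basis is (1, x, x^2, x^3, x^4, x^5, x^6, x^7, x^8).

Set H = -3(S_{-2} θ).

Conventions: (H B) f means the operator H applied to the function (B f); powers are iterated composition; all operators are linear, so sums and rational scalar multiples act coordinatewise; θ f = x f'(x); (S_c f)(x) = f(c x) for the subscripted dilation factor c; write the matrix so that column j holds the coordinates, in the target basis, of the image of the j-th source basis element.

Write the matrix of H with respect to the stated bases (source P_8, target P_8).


image of 1: 0
image of x: 6x
image of x^2: -24x^2
image of x^3: 72x^3
image of x^4: -192x^4
image of x^5: 480x^5
image of x^6: -1152x^6
image of x^7: 2688x^7
image of x^8: -6144x^8
each image's coordinates form column j of the matrix

the matrix is [[0, 0, 0, 0, 0, 0, 0, 0, 0]; [0, 6, 0, 0, 0, 0, 0, 0, 0]; [0, 0, -24, 0, 0, 0, 0, 0, 0]; [0, 0, 0, 72, 0, 0, 0, 0, 0]; [0, 0, 0, 0, -192, 0, 0, 0, 0]; [0, 0, 0, 0, 0, 480, 0, 0, 0]; [0, 0, 0, 0, 0, 0, -1152, 0, 0]; [0, 0, 0, 0, 0, 0, 0, 2688, 0]; [0, 0, 0, 0, 0, 0, 0, 0, -6144]] (rows listed top to bottom)


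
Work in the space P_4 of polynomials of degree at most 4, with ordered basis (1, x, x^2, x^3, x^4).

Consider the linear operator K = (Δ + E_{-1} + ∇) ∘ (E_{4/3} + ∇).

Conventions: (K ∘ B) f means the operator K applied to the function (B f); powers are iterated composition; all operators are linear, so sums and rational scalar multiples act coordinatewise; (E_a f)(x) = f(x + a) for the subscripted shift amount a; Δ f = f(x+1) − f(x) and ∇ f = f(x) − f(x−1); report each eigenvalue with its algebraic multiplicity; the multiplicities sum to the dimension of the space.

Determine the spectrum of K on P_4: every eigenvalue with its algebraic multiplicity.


image of 1: 1
image of x: x + 10/3
image of x^2: x^2 + (20/3)x + 58/9
image of x^3: x^3 + 10x^2 + (58/3)x + 370/27
image of x^4: x^4 + (40/3)x^3 + (116/3)x^2 + (1480/27)x + 2482/81
the matrix is upper triangular; its diagonal is (1, 1, 1, 1, 1)
for a triangular matrix the eigenvalues are the diagonal entries, with algebraic multiplicity their repetition count

λ = 1 (multiplicity 5)


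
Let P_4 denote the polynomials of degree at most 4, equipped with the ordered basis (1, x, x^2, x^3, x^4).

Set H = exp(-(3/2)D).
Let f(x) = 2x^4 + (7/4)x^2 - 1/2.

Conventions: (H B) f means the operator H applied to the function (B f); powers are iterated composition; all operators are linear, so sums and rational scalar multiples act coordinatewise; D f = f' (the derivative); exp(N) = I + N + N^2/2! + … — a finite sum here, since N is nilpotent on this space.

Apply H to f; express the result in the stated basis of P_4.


the result is g(x) = 2x^4 - 12x^3 + (115/4)x^2 - (129/4)x + 217/16

order-1 term: -12x^3 - (21/4)x
order-2 term: 27x^2 + 63/16
order-3 term: -27x
order-4 term: 81/8
the series for exp(-(3/2)D) f terminates at order 4
exp(-(3/2)D) f = 2x^4 - 12x^3 + (115/4)x^2 - (129/4)x + 217/16


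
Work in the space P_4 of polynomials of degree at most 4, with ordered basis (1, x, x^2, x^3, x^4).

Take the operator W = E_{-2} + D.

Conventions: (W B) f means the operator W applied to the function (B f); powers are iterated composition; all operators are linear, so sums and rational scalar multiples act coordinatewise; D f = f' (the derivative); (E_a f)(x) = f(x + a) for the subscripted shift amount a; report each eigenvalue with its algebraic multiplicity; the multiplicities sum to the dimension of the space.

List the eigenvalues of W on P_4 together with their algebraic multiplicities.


image of 1: 1
image of x: x - 1
image of x^2: x^2 - 2x + 4
image of x^3: x^3 - 3x^2 + 12x - 8
image of x^4: x^4 - 4x^3 + 24x^2 - 32x + 16
the matrix is upper triangular; its diagonal is (1, 1, 1, 1, 1)
for a triangular matrix the eigenvalues are the diagonal entries, with algebraic multiplicity their repetition count

λ = 1 (multiplicity 5)


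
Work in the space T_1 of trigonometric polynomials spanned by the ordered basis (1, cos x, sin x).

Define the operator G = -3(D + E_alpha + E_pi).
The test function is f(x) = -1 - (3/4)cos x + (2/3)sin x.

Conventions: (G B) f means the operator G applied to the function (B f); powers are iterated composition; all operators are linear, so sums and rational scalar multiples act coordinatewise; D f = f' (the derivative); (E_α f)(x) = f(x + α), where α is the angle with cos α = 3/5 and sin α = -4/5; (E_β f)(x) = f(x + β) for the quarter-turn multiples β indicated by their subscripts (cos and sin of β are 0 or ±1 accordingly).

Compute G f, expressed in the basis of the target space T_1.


the result is g(x) = 6 - (13/10)cos x + (7/20)sin x

D f = (2/3)cos x + (3/4)sin x
E_alpha f = -1 - (59/60)cos x - (1/5)sin x
E_pi f = -1 + (3/4)cos x - (2/3)sin x
(D + E_alpha + E_pi) f = -2 + (13/30)cos x - (7/60)sin x
(-3(D + E_alpha + E_pi)) f = 6 - (13/10)cos x + (7/20)sin x


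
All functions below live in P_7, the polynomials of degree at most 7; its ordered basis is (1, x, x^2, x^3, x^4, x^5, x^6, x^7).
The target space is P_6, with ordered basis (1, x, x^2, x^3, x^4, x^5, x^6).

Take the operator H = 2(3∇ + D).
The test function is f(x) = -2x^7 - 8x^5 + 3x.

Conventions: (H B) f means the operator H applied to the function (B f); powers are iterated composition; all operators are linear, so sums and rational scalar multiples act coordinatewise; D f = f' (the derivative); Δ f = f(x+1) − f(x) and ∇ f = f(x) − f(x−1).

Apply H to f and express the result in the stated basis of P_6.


∇ f = -14x^6 + 42x^5 - 110x^4 + 150x^3 - 122x^2 + 54x - 7
(3∇) f = -42x^6 + 126x^5 - 330x^4 + 450x^3 - 366x^2 + 162x - 21
D f = -14x^6 - 40x^4 + 3
(3∇ + D) f = -56x^6 + 126x^5 - 370x^4 + 450x^3 - 366x^2 + 162x - 18
(2(3∇ + D)) f = -112x^6 + 252x^5 - 740x^4 + 900x^3 - 732x^2 + 324x - 36

the image equals g(x) = -112x^6 + 252x^5 - 740x^4 + 900x^3 - 732x^2 + 324x - 36


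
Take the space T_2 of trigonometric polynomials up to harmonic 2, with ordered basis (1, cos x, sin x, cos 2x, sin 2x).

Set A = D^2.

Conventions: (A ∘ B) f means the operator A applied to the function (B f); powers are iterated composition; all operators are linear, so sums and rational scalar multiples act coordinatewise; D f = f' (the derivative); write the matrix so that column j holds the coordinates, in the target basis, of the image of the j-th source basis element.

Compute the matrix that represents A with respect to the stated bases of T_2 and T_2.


image of 1: 0
image of cos x: -cos x
image of sin x: -sin x
image of cos 2x: -4cos 2x
image of sin 2x: -4sin 2x
each image's coordinates form column j of the matrix

the matrix is [[0, 0, 0, 0, 0]; [0, -1, 0, 0, 0]; [0, 0, -1, 0, 0]; [0, 0, 0, -4, 0]; [0, 0, 0, 0, -4]] (rows listed top to bottom)


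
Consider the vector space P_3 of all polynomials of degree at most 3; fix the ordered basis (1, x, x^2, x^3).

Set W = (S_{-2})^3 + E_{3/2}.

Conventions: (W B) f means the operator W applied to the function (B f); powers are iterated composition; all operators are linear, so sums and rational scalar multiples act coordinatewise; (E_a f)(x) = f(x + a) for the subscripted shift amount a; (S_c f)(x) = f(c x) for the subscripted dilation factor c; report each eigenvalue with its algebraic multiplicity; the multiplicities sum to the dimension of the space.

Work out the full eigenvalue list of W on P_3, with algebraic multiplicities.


λ = -511 (multiplicity 1), λ = -7 (multiplicity 1), λ = 2 (multiplicity 1), λ = 65 (multiplicity 1)

image of 1: 2
image of x: -7x + 3/2
image of x^2: 65x^2 + 3x + 9/4
image of x^3: -511x^3 + (9/2)x^2 + (27/4)x + 27/8
the matrix is upper triangular; its diagonal is (2, -7, 65, -511)
for a triangular matrix the eigenvalues are the diagonal entries, with algebraic multiplicity their repetition count


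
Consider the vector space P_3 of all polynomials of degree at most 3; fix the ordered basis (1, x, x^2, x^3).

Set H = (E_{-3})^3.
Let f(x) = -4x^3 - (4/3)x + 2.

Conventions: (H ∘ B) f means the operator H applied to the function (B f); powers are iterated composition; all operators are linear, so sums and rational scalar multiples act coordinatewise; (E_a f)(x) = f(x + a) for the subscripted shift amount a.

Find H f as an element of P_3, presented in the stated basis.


the image equals g(x) = -4x^3 + 108x^2 - (2920/3)x + 2930

E_{-3} f = -4x^3 + 36x^2 - (328/3)x + 114
E_{-3} E_{-3} f = -4x^3 + 72x^2 - (1300/3)x + 874
E_{-3} E_{-3} E_{-3} f = -4x^3 + 108x^2 - (2920/3)x + 2930


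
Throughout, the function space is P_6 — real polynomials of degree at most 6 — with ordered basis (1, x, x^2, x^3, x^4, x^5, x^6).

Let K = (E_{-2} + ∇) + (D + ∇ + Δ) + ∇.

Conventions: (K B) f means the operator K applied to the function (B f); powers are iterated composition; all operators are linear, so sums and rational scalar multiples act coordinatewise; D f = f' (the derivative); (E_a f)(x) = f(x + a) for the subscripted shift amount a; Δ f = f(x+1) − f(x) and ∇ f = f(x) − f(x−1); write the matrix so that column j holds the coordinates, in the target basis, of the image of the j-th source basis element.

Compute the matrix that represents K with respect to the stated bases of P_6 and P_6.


image of 1: 1
image of x: x + 3
image of x^2: x^2 + 6x + 2
image of x^3: x^3 + 9x^2 + 6x - 4
image of x^4: x^4 + 12x^3 + 12x^2 - 16x + 14
image of x^5: x^5 + 15x^4 + 20x^3 - 40x^2 + 70x - 28
image of x^6: x^6 + 18x^5 + 30x^4 - 80x^3 + 210x^2 - 168x + 62
each image's coordinates form column j of the matrix

the matrix is [[1, 3, 2, -4, 14, -28, 62]; [0, 1, 6, 6, -16, 70, -168]; [0, 0, 1, 9, 12, -40, 210]; [0, 0, 0, 1, 12, 20, -80]; [0, 0, 0, 0, 1, 15, 30]; [0, 0, 0, 0, 0, 1, 18]; [0, 0, 0, 0, 0, 0, 1]] (rows listed top to bottom)


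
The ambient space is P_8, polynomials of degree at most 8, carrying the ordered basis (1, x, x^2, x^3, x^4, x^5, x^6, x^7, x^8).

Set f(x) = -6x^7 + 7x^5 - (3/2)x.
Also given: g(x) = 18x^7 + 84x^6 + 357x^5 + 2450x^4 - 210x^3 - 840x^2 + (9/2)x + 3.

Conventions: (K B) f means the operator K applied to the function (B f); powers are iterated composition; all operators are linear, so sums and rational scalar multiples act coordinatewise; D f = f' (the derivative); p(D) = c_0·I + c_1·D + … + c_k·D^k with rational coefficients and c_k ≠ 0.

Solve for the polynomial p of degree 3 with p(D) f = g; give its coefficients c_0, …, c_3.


D^0 f = -6x^7 + 7x^5 - (3/2)x
D^1 f = -42x^6 + 35x^4 - 3/2
D^2 f = -252x^5 + 140x^3
D^3 f = -1260x^4 + 420x^2
matching coefficients of g against c_0 f + c_1 Df + … from the top degree down determines the c_i
solution: c_0 = -3, c_1 = -2, c_2 = -3/2, c_3 = -2

c_0 = -3, c_1 = -2, c_2 = -3/2, c_3 = -2


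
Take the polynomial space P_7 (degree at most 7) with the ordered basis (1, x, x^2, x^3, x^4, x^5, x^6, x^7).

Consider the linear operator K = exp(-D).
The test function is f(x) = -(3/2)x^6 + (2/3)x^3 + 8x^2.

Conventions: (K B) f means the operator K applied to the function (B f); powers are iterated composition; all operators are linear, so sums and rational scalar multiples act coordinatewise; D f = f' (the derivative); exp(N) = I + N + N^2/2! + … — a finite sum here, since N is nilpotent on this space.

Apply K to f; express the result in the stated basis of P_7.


the image equals g(x) = -(3/2)x^6 + 9x^5 - (45/2)x^4 + (92/3)x^3 - (33/2)x^2 - 5x + 35/6

order-1 term: 9x^5 - 2x^2 - 16x
order-2 term: -(45/2)x^4 + 2x + 8
order-3 term: 30x^3 - 2/3
order-4 term: -(45/2)x^2
order-5 term: 9x
order-6 term: -3/2
the series for exp(-D) f terminates at order 6
exp(-D) f = -(3/2)x^6 + 9x^5 - (45/2)x^4 + (92/3)x^3 - (33/2)x^2 - 5x + 35/6


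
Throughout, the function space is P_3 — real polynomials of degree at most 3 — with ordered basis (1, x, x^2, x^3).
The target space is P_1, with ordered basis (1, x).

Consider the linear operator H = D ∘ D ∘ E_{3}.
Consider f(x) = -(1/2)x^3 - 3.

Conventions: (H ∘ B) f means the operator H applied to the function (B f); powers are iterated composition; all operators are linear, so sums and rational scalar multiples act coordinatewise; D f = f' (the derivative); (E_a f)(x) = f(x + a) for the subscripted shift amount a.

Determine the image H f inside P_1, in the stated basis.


the result is g(x) = -3x - 9

E_{3} f = -(1/2)x^3 - (9/2)x^2 - (27/2)x - 33/2
D E_{3} f = -(3/2)x^2 - 9x - 27/2
D D E_{3} f = -3x - 9


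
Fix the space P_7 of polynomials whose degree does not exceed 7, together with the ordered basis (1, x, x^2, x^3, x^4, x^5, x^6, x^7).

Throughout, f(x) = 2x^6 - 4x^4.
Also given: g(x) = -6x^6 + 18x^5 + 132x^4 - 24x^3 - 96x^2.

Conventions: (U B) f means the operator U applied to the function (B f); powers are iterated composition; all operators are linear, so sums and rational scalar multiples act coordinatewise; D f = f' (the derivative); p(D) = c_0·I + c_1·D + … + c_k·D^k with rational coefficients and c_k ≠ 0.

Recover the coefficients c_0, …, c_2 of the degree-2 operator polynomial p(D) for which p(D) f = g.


p(D) = -3·I + (3/2)·D + 2·D^2, i.e. c_0 = -3, c_1 = 3/2, c_2 = 2

D^0 f = 2x^6 - 4x^4
D^1 f = 12x^5 - 16x^3
D^2 f = 60x^4 - 48x^2
matching coefficients of g against c_0 f + c_1 Df + … from the top degree down determines the c_i
solution: c_0 = -3, c_1 = 3/2, c_2 = 2


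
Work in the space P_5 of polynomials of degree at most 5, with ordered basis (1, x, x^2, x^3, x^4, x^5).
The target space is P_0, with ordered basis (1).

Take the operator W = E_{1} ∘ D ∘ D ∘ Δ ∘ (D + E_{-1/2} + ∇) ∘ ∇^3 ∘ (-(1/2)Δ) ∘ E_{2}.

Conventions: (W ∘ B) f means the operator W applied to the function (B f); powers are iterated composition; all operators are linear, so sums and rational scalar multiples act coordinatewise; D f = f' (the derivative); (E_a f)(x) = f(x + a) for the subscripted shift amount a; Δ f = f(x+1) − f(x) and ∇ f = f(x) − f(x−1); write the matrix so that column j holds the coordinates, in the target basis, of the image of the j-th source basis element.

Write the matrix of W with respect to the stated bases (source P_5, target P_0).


image of 1: 0
image of x: 0
image of x^2: 0
image of x^3: 0
image of x^4: 0
image of x^5: 0
each image's coordinates form column j of the matrix

the matrix is [[0, 0, 0, 0, 0, 0]] (rows listed top to bottom)


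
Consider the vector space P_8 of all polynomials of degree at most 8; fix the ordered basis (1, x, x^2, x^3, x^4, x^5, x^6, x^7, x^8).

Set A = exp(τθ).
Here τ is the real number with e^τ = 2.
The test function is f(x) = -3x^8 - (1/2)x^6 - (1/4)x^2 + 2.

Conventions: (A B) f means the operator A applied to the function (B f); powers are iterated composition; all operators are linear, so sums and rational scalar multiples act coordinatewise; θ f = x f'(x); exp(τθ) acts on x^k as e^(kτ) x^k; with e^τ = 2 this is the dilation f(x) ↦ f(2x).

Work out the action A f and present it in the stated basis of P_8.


exp(τθ) x^k = e^(kτ) x^k; with e^τ = 2 this sends x^k to 2^k x^k
x^2 ↦ 4 x^2
x^6 ↦ 64 x^6
x^8 ↦ 256 x^8
applying this coordinatewise to f: exp(τθ) f = -768x^8 - 32x^6 - x^2 + 2

g(x) = -768x^8 - 32x^6 - x^2 + 2
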